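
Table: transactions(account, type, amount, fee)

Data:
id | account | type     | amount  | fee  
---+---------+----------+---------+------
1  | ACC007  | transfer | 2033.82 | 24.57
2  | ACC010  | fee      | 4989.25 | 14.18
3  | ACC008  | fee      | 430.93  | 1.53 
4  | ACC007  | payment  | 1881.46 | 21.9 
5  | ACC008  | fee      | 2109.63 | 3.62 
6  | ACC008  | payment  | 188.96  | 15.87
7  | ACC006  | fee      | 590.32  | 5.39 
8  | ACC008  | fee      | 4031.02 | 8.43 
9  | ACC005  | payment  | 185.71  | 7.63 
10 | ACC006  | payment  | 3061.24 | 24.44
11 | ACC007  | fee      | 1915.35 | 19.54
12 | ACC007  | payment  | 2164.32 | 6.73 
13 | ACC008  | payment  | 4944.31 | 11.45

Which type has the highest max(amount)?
SELECT type, MAX(amount) as val
FROM transactions
GROUP BY type
ORDER BY val DESC
LIMIT 1

Result: fee with max(amount) = 4989.25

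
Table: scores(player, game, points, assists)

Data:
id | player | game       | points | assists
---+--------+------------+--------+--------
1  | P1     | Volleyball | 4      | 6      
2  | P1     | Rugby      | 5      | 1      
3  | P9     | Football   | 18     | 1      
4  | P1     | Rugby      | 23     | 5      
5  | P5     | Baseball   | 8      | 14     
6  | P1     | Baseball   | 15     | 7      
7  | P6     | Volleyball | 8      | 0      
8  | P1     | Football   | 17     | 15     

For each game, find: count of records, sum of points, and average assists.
SELECT game,
       COUNT(*) as cnt,
       SUM(points) as total_points,
       AVG(assists) as avg_assists
FROM scores
GROUP BY game

Result:
  Baseball: 2 records, 23 total points, 10.50 avg assists
  Football: 2 records, 35 total points, 8.00 avg assists
  Rugby: 2 records, 28 total points, 3.00 avg assists
  Volleyball: 2 records, 12 total points, 3.00 avg assists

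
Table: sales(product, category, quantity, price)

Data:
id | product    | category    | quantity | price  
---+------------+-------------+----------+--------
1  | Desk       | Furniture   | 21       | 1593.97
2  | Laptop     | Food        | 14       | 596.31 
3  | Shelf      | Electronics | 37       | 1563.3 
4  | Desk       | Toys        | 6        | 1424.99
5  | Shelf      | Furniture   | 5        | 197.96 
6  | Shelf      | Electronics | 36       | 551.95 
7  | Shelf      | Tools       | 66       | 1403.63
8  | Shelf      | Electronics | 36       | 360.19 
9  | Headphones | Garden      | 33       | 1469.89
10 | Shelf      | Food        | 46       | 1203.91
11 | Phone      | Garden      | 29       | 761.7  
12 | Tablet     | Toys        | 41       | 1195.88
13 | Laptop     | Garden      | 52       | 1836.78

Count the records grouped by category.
SELECT category, COUNT(*) as count
FROM sales
GROUP BY category

Result:
  Electronics: 3
  Food: 2
  Furniture: 2
  Garden: 3
  Tools: 1
  Toys: 2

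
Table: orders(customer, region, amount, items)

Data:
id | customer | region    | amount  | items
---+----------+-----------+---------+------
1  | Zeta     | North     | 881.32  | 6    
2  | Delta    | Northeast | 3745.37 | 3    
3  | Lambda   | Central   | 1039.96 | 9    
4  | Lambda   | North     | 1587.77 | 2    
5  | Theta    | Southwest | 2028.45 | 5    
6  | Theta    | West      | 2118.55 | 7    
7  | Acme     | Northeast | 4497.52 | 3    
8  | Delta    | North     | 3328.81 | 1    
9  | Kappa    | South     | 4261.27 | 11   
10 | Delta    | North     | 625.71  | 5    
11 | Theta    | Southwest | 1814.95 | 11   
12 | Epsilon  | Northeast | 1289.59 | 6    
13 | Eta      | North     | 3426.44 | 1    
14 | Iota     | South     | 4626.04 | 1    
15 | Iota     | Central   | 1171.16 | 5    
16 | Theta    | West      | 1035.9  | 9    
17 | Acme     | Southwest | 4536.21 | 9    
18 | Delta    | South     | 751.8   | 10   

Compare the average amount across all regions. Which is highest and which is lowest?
SELECT region, AVG(amount)
FROM orders
GROUP BY region
ORDER BY AVG(amount)

All groups:
  Central: 1105.56
  West: 1577.23
  North: 1970.01
  Southwest: 2793.20
  Northeast: 3177.49
  South: 3213.04

Highest: South (3213.04)
Lowest: Central (1105.56)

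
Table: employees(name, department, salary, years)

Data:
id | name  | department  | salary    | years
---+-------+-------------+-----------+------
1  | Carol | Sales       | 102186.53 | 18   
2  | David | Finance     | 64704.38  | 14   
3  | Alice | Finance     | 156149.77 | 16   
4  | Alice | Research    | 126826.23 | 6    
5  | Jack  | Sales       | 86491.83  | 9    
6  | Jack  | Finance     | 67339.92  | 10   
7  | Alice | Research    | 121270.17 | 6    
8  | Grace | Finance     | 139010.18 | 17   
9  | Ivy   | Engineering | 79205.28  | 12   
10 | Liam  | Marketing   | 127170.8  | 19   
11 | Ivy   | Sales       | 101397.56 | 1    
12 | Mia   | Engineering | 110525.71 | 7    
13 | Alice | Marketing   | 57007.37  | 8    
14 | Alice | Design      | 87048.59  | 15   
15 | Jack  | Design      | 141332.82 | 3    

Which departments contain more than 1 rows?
SELECT department, COUNT(*) as cnt
FROM employees
GROUP BY department
HAVING COUNT(*) > 1

Result:
  Design: 2
  Engineering: 2
  Finance: 4
  Marketing: 2
  Research: 2
  Sales: 3

Note: HAVING filters groups after aggregation, WHERE filters rows before.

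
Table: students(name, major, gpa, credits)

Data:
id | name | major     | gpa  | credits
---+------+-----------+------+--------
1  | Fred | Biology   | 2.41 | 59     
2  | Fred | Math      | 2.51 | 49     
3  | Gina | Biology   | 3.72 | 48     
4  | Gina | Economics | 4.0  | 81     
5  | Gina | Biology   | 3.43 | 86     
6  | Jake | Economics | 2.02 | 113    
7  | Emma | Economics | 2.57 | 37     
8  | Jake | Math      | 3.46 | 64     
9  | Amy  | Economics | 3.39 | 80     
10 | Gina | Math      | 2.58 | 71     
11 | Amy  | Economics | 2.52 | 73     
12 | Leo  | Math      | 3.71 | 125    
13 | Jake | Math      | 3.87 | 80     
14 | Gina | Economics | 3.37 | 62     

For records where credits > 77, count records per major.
SELECT major, COUNT(*)
FROM students
WHERE credits > 77
GROUP BY major

Note: WHERE filters rows before grouping.

Result:
  Biology: 1
  Economics: 3
  Math: 2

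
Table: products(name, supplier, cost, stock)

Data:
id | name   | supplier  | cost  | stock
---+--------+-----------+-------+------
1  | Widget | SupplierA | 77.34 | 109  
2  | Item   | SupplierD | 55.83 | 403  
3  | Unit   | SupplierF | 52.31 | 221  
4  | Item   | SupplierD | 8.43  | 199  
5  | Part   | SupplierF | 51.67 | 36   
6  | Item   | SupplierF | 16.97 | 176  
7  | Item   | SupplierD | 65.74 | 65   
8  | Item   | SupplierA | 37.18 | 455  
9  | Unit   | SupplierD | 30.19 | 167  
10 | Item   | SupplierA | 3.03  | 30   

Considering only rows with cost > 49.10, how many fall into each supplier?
SELECT supplier, COUNT(*)
FROM products
WHERE cost > 49.10
GROUP BY supplier

Note: WHERE filters rows before grouping.

Result:
  SupplierA: 1
  SupplierD: 2
  SupplierF: 2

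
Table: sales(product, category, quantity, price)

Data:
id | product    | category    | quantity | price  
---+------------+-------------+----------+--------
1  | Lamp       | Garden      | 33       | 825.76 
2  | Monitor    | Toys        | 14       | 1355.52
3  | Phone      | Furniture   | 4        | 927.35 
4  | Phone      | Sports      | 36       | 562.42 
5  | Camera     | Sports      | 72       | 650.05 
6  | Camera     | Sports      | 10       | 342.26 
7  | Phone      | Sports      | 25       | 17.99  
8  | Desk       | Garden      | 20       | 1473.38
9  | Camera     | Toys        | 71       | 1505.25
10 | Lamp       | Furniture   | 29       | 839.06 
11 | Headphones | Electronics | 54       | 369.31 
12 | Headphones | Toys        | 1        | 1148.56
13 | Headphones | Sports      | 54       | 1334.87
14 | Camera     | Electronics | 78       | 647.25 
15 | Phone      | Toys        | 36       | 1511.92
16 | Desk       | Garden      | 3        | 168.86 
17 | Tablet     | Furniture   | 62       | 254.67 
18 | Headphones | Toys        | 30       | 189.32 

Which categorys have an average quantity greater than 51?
SELECT category, AVG(quantity)
FROM sales
GROUP BY category
HAVING AVG(quantity) > 51

Result:
  Electronics: avg=66.00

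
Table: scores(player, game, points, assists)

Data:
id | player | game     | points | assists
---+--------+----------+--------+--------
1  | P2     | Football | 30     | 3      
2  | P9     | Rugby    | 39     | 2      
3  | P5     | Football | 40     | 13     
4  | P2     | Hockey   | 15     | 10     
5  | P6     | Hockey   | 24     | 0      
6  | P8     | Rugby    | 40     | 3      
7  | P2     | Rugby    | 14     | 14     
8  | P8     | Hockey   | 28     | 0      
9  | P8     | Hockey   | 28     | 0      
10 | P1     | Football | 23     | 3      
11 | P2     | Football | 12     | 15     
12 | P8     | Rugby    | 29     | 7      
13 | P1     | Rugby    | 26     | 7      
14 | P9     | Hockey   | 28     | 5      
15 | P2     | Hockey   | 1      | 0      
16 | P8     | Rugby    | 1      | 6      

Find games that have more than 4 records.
SELECT game, COUNT(*) as cnt
FROM scores
GROUP BY game
HAVING COUNT(*) > 4

Result:
  Hockey: 6
  Rugby: 6

Note: HAVING filters groups after aggregation, WHERE filters rows before.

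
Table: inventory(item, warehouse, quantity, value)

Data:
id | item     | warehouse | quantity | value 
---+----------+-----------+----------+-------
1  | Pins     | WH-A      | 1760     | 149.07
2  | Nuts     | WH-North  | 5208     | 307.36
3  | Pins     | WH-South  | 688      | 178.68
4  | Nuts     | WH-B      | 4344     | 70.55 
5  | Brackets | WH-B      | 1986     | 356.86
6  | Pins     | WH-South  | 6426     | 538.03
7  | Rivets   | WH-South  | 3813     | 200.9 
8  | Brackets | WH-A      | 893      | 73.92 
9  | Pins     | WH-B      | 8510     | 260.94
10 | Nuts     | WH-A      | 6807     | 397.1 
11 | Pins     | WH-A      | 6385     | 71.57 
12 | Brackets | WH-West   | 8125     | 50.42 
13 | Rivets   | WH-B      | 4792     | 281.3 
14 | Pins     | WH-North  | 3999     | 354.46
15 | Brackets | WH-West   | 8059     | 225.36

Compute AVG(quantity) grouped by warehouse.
SELECT warehouse, AVG(quantity) as result
FROM inventory
GROUP BY warehouse

Result:
  WH-A: 3961.25
  WH-B: 4908.00
  WH-North: 4603.50
  WH-South: 3642.33
  WH-West: 8092.00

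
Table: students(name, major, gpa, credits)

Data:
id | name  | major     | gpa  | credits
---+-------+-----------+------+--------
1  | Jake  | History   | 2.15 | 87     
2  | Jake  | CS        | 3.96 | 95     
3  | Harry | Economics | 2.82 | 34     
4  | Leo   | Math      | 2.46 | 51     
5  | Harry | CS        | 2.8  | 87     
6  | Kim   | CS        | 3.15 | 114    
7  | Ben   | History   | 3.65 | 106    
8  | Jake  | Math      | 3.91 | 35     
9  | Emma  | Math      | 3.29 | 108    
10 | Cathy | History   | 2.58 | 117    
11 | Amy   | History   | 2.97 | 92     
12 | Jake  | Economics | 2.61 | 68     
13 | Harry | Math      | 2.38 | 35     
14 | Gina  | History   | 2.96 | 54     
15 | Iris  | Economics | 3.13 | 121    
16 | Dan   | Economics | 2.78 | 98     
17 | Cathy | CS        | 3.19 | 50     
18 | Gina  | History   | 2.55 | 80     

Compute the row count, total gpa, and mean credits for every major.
SELECT major,
       COUNT(*) as cnt,
       SUM(gpa) as total_gpa,
       AVG(credits) as avg_credits
FROM students
GROUP BY major

Result:
  CS: 4 records, 13.10 total gpa, 86.50 avg credits
  Economics: 4 records, 11.34 total gpa, 80.25 avg credits
  History: 6 records, 16.86 total gpa, 89.33 avg credits
  Math: 4 records, 12.04 total gpa, 57.25 avg credits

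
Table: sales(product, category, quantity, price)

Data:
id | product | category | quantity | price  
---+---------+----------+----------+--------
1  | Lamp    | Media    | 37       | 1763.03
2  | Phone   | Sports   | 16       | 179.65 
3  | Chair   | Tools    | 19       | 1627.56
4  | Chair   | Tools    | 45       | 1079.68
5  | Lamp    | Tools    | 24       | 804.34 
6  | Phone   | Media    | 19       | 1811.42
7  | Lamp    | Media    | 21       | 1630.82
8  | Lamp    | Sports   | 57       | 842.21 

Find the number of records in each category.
SELECT category, COUNT(*) as count
FROM sales
GROUP BY category

Result:
  Media: 3
  Sports: 2
  Tools: 3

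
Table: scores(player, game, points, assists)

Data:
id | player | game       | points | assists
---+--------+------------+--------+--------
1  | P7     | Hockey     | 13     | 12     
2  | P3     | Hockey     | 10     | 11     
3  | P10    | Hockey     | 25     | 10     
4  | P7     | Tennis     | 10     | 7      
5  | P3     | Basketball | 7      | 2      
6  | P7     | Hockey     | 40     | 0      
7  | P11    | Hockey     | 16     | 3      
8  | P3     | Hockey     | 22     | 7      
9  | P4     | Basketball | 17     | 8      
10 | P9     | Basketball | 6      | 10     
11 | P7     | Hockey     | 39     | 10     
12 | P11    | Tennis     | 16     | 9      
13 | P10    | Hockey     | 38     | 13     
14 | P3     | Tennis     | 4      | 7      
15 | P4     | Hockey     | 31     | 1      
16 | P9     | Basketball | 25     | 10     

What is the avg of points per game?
SELECT game, AVG(points) as result
FROM scores
GROUP BY game

Result:
  Basketball: 13.75
  Hockey: 26.00
  Tennis: 10.00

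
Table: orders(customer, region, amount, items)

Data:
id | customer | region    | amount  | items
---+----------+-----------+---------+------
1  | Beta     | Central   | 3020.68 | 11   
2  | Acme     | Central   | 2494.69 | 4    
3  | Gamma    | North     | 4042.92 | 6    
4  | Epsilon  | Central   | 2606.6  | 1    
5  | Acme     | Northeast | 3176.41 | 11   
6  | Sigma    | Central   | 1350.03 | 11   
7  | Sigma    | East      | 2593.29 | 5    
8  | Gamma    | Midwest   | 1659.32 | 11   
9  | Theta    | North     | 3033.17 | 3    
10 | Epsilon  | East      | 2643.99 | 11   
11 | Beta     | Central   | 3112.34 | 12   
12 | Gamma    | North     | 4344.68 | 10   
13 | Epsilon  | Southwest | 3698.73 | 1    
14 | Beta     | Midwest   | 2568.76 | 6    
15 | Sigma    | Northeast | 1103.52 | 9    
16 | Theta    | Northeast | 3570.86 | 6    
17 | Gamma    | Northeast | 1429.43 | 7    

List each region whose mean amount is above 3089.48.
SELECT region, AVG(amount)
FROM orders
GROUP BY region
HAVING AVG(amount) > 3089.48

Result:
  North: avg=3806.92
  Southwest: avg=3698.73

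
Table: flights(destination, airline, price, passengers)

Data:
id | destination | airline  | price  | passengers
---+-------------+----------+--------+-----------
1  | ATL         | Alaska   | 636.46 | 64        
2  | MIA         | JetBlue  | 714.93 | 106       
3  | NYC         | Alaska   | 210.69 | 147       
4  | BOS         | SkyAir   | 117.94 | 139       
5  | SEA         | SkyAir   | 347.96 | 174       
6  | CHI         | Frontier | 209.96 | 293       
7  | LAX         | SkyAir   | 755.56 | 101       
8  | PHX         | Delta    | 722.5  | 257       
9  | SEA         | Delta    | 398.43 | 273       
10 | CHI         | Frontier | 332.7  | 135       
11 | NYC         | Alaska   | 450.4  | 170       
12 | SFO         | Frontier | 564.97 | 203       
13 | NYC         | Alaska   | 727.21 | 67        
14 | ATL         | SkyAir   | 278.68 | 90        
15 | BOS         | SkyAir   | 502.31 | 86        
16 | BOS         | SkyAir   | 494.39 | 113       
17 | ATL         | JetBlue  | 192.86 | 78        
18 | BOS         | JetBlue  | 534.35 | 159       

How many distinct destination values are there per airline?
SELECT airline, COUNT(DISTINCT destination)
FROM flights
GROUP BY airline

Result:
  Alaska: 2 distinct
  Delta: 2 distinct
  Frontier: 2 distinct
  JetBlue: 3 distinct
  SkyAir: 4 distinct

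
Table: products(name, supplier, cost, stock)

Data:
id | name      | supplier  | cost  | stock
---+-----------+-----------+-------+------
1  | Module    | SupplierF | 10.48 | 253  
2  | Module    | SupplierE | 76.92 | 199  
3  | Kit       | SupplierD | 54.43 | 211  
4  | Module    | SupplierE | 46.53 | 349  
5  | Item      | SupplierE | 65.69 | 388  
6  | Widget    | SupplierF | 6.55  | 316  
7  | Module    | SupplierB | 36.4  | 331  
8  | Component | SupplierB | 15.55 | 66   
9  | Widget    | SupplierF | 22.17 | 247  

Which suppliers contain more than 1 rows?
SELECT supplier, COUNT(*) as cnt
FROM products
GROUP BY supplier
HAVING COUNT(*) > 1

Result:
  SupplierB: 2
  SupplierE: 3
  SupplierF: 3

Note: HAVING filters groups after aggregation, WHERE filters rows before.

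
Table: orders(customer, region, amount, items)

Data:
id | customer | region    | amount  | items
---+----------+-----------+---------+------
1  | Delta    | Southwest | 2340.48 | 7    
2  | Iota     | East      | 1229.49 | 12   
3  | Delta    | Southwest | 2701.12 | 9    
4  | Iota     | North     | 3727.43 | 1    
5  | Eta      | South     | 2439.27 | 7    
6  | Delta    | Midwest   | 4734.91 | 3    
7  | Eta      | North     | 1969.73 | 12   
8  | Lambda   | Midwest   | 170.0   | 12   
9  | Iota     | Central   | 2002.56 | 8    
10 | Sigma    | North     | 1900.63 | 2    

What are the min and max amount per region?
SELECT region, MIN(amount), MAX(amount)
FROM orders
GROUP BY region

Result:
  Central: min=2002.56, max=2002.56
  East: min=1229.49, max=1229.49
  Midwest: min=170.00, max=4734.91
  North: min=1900.63, max=3727.43
  South: min=2439.27, max=2439.27
  Southwest: min=2340.48, max=2701.12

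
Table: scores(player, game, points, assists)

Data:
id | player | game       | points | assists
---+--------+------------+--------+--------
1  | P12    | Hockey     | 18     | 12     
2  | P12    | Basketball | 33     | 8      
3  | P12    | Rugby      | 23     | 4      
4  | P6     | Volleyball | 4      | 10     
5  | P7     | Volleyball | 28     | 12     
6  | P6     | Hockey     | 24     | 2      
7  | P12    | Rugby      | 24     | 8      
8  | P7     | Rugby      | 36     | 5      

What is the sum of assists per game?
SELECT game, SUM(assists) as result
FROM scores
GROUP BY game

Result:
  Basketball: 8
  Hockey: 14
  Rugby: 17
  Volleyball: 22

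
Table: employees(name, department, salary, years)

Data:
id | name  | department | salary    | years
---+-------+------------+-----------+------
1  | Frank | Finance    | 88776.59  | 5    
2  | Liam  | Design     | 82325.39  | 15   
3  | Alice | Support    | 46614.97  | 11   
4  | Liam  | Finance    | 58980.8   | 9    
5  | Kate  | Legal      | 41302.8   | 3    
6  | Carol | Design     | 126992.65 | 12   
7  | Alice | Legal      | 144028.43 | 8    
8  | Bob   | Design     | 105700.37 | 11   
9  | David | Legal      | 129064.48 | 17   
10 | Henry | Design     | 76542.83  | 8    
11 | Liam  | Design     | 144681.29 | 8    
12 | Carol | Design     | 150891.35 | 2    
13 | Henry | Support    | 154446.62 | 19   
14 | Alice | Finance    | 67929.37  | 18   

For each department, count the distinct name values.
SELECT department, COUNT(DISTINCT name)
FROM employees
GROUP BY department

Result:
  Design: 4 distinct
  Finance: 3 distinct
  Legal: 3 distinct
  Support: 2 distinct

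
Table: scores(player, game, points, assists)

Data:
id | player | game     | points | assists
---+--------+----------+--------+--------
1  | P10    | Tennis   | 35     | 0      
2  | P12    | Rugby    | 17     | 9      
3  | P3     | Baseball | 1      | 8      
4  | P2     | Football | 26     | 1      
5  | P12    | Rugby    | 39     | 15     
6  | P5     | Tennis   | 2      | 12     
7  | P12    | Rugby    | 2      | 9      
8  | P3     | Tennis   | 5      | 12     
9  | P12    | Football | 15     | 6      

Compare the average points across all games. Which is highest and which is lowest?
SELECT game, AVG(points)
FROM scores
GROUP BY game
ORDER BY AVG(points)

All groups:
  Baseball: 1.00
  Tennis: 14.00
  Rugby: 19.33
  Football: 20.50

Highest: Football (20.50)
Lowest: Baseball (1.00)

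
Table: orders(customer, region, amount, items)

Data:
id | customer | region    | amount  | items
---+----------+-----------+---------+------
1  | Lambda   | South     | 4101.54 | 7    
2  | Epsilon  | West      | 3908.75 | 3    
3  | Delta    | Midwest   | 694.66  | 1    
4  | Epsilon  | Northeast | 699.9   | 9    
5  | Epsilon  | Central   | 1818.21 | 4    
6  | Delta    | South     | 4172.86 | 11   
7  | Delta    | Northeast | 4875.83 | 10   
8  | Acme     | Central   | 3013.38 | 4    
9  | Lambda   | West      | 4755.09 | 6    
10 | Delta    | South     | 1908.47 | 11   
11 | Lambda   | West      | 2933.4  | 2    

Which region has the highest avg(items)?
SELECT region, AVG(items) as val
FROM orders
GROUP BY region
ORDER BY val DESC
LIMIT 1

Result: South with avg(items) = 9.67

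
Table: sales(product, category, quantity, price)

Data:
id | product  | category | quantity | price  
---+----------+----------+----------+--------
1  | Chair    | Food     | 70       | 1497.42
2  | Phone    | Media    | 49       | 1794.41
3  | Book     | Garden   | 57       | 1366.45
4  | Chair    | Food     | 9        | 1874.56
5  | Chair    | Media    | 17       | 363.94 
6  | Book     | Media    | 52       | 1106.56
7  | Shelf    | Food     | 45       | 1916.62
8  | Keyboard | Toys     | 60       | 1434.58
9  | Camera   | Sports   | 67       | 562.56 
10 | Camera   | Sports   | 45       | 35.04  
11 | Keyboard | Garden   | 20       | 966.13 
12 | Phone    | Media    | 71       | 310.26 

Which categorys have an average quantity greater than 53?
SELECT category, AVG(quantity)
FROM sales
GROUP BY category
HAVING AVG(quantity) > 53

Result:
  Sports: avg=56.00
  Toys: avg=60.00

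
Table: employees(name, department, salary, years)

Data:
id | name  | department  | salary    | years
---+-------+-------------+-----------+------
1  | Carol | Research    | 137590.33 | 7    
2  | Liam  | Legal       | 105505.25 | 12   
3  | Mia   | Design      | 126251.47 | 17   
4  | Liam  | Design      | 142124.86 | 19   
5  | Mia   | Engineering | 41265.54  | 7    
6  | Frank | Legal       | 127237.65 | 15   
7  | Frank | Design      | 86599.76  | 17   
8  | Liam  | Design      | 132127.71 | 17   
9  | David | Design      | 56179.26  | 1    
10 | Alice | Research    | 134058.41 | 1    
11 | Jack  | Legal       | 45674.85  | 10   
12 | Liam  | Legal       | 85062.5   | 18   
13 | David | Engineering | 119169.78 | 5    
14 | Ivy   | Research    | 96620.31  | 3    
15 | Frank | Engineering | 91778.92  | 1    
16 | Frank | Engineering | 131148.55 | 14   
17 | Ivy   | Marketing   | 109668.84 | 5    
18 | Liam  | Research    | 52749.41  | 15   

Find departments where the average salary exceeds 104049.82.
SELECT department, AVG(salary)
FROM employees
GROUP BY department
HAVING AVG(salary) > 104049.82

Result:
  Design: avg=108656.61
  Marketing: avg=109668.84
  Research: avg=105254.62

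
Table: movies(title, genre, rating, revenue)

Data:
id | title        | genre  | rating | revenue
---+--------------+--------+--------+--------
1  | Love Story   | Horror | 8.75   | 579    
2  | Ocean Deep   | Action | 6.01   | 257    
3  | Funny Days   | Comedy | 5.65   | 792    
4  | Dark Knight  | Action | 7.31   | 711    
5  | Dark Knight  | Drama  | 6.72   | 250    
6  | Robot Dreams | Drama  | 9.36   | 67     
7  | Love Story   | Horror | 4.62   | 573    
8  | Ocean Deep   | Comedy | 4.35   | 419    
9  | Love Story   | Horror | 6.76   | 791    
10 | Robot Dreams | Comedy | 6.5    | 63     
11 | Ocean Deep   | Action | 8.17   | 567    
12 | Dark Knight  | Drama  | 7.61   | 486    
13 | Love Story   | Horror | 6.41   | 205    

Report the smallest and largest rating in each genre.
SELECT genre, MIN(rating), MAX(rating)
FROM movies
GROUP BY genre

Result:
  Action: min=6.01, max=8.17
  Comedy: min=4.35, max=6.50
  Drama: min=6.72, max=9.36
  Horror: min=4.62, max=8.75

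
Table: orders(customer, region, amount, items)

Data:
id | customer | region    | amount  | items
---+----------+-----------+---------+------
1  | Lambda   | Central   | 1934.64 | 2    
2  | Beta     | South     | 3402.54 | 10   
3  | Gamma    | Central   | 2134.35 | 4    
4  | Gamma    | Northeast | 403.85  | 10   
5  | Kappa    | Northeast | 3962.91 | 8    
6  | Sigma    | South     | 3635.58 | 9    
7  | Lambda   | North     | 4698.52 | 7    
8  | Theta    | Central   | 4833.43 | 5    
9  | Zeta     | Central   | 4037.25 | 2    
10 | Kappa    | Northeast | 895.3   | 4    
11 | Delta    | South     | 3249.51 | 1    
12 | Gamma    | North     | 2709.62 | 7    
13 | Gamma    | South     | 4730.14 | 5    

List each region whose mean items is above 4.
SELECT region, AVG(items)
FROM orders
GROUP BY region
HAVING AVG(items) > 4

Result:
  North: avg=7.00
  Northeast: avg=7.33
  South: avg=6.25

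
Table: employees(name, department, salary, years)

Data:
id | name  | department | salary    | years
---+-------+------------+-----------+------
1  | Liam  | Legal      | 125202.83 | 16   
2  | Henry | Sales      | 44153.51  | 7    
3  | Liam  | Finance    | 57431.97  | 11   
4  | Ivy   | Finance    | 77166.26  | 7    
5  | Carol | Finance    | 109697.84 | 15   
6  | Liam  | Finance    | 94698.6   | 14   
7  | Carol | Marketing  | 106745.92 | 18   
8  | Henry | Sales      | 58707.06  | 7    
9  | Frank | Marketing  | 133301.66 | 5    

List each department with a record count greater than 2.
SELECT department, COUNT(*) as cnt
FROM employees
GROUP BY department
HAVING COUNT(*) > 2

Result:
  Finance: 4

Note: HAVING filters groups after aggregation, WHERE filters rows before.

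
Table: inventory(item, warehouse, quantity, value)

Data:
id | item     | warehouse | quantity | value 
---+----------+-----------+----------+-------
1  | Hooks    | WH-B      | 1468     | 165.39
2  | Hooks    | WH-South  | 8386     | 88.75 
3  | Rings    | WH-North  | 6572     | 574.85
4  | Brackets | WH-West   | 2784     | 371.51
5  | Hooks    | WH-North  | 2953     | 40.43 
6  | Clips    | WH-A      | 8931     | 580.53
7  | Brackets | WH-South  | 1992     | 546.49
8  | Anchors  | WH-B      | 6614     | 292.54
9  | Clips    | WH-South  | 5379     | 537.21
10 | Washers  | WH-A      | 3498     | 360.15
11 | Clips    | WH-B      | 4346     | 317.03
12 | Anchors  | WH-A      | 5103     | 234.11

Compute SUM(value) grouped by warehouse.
SELECT warehouse, SUM(value) as result
FROM inventory
GROUP BY warehouse

Result:
  WH-A: 1174.79
  WH-B: 774.96
  WH-North: 615.28
  WH-South: 1172.45
  WH-West: 371.51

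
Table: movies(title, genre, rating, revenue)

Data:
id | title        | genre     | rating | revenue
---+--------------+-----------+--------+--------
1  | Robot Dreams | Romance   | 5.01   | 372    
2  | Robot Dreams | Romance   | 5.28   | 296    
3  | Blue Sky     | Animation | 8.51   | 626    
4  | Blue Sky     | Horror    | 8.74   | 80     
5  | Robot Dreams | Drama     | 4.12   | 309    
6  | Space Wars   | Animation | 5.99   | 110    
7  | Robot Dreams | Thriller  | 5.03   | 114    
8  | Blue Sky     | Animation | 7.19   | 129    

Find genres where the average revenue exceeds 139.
SELECT genre, AVG(revenue)
FROM movies
GROUP BY genre
HAVING AVG(revenue) > 139

Result:
  Animation: avg=288.33
  Drama: avg=309.00
  Romance: avg=334.00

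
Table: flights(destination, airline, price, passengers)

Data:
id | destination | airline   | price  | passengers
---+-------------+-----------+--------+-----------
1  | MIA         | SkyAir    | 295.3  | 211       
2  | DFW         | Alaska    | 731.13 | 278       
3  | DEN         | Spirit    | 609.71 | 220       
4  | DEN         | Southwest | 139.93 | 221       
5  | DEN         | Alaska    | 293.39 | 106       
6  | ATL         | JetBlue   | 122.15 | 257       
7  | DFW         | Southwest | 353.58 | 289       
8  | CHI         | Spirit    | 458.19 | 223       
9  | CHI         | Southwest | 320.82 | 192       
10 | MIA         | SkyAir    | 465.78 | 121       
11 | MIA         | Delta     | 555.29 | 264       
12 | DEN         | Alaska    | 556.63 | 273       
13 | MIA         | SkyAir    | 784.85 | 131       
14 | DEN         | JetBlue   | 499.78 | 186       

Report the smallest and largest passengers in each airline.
SELECT airline, MIN(passengers), MAX(passengers)
FROM flights
GROUP BY airline

Result:
  Alaska: min=106, max=278
  Delta: min=264, max=264
  JetBlue: min=186, max=257
  SkyAir: min=121, max=211
  Southwest: min=192, max=289
  Spirit: min=220, max=223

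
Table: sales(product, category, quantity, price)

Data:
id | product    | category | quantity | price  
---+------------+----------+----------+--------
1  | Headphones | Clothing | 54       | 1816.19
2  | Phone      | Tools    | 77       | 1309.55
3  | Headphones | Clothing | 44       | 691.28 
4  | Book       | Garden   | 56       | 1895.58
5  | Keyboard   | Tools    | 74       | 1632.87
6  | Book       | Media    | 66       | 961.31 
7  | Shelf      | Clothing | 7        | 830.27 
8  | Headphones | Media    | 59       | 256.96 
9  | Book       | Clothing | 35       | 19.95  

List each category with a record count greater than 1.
SELECT category, COUNT(*) as cnt
FROM sales
GROUP BY category
HAVING COUNT(*) > 1

Result:
  Clothing: 4
  Media: 2
  Tools: 2

Note: HAVING filters groups after aggregation, WHERE filters rows before.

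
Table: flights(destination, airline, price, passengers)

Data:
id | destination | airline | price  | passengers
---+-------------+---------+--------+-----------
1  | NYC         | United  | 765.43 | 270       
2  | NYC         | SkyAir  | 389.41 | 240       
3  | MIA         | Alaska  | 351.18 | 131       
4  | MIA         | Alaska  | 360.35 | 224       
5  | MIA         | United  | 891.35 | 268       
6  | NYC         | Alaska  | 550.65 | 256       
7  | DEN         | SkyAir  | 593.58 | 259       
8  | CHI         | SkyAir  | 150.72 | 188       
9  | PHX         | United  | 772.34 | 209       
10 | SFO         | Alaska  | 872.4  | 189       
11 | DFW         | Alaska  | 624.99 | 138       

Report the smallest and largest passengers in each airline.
SELECT airline, MIN(passengers), MAX(passengers)
FROM flights
GROUP BY airline

Result:
  Alaska: min=131, max=256
  SkyAir: min=188, max=259
  United: min=209, max=270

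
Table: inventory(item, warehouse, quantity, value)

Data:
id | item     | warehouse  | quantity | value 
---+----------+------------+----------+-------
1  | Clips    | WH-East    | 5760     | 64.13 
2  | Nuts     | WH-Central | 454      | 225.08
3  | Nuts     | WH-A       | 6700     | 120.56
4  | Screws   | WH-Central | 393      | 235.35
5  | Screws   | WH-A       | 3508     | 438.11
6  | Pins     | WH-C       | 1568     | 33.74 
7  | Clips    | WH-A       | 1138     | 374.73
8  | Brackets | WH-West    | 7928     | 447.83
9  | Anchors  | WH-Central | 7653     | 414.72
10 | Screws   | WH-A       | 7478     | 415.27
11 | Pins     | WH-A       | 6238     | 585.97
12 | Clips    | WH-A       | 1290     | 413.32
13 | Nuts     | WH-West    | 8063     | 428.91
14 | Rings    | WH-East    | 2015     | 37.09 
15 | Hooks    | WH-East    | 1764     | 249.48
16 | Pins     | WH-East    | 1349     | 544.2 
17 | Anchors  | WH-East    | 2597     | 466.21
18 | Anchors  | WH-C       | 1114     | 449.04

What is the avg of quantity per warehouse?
SELECT warehouse, AVG(quantity) as result
FROM inventory
GROUP BY warehouse

Result:
  WH-A: 4392.00
  WH-C: 1341.00
  WH-Central: 2833.33
  WH-East: 2697.00
  WH-West: 7995.50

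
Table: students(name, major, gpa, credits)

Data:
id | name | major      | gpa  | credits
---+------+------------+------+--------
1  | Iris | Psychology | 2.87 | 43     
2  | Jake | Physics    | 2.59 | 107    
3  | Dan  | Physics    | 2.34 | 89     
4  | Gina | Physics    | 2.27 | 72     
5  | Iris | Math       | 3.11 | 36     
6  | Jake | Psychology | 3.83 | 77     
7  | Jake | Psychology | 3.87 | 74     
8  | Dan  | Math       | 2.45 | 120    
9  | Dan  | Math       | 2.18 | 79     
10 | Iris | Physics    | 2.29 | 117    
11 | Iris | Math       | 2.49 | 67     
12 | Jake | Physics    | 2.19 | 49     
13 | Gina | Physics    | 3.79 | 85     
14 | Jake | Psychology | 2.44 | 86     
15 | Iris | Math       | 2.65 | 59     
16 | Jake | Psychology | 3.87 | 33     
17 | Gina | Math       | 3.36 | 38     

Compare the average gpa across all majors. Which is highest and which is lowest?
SELECT major, AVG(gpa)
FROM students
GROUP BY major
ORDER BY AVG(gpa)

All groups:
  Physics: 2.58
  Math: 2.71
  Psychology: 3.38

Highest: Psychology (3.38)
Lowest: Physics (2.58)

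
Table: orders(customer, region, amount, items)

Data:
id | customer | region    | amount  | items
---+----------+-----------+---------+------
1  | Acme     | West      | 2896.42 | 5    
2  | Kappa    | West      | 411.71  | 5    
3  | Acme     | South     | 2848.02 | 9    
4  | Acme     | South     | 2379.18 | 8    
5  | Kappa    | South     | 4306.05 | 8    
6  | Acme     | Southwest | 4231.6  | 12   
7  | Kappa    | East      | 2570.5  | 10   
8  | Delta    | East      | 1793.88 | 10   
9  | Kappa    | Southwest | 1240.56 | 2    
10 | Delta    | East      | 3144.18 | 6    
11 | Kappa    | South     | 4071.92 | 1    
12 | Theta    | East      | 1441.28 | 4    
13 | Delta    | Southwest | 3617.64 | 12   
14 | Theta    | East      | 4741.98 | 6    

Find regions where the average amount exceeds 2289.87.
SELECT region, AVG(amount)
FROM orders
GROUP BY region
HAVING AVG(amount) > 2289.87

Result:
  East: avg=2738.36
  South: avg=3401.29
  Southwest: avg=3029.93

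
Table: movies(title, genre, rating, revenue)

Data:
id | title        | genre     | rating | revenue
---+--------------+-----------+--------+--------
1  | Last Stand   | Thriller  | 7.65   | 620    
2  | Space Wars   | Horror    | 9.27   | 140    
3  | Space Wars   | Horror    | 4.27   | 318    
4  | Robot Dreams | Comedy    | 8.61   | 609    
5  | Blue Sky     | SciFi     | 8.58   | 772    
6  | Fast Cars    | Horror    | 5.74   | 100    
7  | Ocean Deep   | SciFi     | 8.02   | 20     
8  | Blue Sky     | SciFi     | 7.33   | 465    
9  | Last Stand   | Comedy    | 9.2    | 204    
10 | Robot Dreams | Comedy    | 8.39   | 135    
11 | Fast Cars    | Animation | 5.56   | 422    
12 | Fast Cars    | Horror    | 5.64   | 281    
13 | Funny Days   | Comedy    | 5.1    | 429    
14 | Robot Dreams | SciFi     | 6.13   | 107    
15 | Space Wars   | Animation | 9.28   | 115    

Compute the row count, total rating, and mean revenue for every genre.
SELECT genre,
       COUNT(*) as cnt,
       SUM(rating) as total_rating,
       AVG(revenue) as avg_revenue
FROM movies
GROUP BY genre

Result:
  Animation: 2 records, 14.84 total rating, 268.50 avg revenue
  Comedy: 4 records, 31.30 total rating, 344.25 avg revenue
  Horror: 4 records, 24.92 total rating, 209.75 avg revenue
  SciFi: 4 records, 30.06 total rating, 341.00 avg revenue
  Thriller: 1 records, 7.65 total rating, 620.00 avg revenue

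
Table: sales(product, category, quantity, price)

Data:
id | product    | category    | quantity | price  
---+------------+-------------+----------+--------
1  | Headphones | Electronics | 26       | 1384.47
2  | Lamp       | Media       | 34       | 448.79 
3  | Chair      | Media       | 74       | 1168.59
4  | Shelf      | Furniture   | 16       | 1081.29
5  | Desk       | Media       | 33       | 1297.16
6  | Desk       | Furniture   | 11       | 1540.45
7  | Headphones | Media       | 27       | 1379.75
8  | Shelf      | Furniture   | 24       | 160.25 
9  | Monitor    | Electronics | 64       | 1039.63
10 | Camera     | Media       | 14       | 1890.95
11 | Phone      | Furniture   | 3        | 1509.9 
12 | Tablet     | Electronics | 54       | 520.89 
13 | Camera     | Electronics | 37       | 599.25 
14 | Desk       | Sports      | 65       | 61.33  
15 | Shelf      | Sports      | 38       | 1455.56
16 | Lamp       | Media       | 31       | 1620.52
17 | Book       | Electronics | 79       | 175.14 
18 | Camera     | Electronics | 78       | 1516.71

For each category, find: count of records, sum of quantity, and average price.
SELECT category,
       COUNT(*) as cnt,
       SUM(quantity) as total_quantity,
       AVG(price) as avg_price
FROM sales
GROUP BY category

Result:
  Electronics: 6 records, 338 total quantity, 872.68 avg price
  Furniture: 4 records, 54 total quantity, 1072.97 avg price
  Media: 6 records, 213 total quantity, 1300.96 avg price
  Sports: 2 records, 103 total quantity, 758.45 avg price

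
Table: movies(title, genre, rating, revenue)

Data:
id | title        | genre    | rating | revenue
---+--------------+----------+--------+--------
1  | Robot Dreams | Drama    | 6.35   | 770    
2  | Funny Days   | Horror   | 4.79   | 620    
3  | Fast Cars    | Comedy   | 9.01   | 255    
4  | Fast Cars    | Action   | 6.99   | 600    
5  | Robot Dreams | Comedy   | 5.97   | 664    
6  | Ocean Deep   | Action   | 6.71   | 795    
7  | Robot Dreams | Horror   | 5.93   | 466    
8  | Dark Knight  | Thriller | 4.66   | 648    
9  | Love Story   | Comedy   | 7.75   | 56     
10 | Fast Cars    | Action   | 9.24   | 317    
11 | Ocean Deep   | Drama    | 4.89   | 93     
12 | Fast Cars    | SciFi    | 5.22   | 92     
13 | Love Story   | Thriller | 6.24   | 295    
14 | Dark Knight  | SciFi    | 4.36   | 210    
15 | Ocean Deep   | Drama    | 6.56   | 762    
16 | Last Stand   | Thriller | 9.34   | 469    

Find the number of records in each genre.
SELECT genre, COUNT(*) as count
FROM movies
GROUP BY genre

Result:
  Action: 3
  Comedy: 3
  Drama: 3
  Horror: 2
  SciFi: 2
  Thriller: 3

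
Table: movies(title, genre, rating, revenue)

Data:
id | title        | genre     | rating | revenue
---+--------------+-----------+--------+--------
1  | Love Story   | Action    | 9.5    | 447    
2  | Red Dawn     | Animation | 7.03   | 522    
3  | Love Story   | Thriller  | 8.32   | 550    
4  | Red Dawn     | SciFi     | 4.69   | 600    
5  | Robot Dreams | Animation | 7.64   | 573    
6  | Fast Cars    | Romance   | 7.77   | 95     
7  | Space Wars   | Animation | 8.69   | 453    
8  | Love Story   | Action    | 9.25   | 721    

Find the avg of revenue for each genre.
SELECT genre, AVG(revenue) as result
FROM movies
GROUP BY genre

Result:
  Action: 584.00
  Animation: 516.00
  Romance: 95.00
  SciFi: 600.00
  Thriller: 550.00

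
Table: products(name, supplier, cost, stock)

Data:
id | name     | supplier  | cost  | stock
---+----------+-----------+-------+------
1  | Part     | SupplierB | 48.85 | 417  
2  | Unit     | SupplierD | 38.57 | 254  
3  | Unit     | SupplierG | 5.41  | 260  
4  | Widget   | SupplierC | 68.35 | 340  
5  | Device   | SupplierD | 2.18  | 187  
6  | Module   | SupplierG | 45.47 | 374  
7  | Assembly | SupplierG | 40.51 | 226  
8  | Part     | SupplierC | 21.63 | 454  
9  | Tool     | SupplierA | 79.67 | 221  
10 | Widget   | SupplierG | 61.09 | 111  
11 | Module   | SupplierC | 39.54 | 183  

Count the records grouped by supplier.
SELECT supplier, COUNT(*) as count
FROM products
GROUP BY supplier

Result:
  SupplierA: 1
  SupplierB: 1
  SupplierC: 3
  SupplierD: 2
  SupplierG: 4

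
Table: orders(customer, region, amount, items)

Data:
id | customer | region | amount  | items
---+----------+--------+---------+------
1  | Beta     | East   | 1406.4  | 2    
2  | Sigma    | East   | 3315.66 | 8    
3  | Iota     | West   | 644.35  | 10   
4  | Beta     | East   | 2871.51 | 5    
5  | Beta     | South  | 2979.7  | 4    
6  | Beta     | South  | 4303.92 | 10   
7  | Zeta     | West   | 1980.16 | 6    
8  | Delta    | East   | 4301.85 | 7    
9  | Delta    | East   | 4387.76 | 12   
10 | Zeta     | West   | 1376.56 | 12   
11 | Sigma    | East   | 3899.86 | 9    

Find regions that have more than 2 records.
SELECT region, COUNT(*) as cnt
FROM orders
GROUP BY region
HAVING COUNT(*) > 2

Result:
  East: 6
  West: 3

Note: HAVING filters groups after aggregation, WHERE filters rows before.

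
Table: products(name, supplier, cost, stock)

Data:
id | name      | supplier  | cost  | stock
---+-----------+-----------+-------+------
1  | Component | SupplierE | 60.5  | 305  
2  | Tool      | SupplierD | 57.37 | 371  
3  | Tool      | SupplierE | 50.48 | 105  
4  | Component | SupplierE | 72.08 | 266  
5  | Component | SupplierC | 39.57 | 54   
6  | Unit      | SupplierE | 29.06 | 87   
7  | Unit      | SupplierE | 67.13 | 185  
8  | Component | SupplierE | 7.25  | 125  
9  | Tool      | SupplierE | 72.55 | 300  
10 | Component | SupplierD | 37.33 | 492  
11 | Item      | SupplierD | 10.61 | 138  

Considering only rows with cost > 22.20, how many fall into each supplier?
SELECT supplier, COUNT(*)
FROM products
WHERE cost > 22.20
GROUP BY supplier

Note: WHERE filters rows before grouping.

Result:
  SupplierC: 1
  SupplierD: 2
  SupplierE: 6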